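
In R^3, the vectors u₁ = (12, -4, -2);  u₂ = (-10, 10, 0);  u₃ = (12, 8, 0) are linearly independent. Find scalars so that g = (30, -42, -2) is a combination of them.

Set up the augmented matrix [u₁ | u₂ | u₃ | g] and row-reduce.
The system has the unique solution (a₁, a₂, a₃) = (1, -3, -1).

g = u₁ - 3u₂ - u₃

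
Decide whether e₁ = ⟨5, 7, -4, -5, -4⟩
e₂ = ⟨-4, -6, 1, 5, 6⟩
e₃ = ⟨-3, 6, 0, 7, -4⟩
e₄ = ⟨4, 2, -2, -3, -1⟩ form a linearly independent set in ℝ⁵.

Row-reduce the matrix whose columns are e₁, e₂, e₃, e₄.
The reduction yields 4 nonzero rows, so the rank is 4.
Since rank = 4 (the number of vectors), the set is linearly independent.

linearly independent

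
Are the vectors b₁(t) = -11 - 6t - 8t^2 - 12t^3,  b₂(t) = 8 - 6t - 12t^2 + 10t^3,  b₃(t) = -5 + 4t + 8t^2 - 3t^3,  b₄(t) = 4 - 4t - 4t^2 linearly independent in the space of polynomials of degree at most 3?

linearly independent

Take coordinates with respect to the standard basis {1, t, …, t^3}.
The matrix [b₁|b₂|b₃|b₄] has determinant -1432.
A nonzero determinant means the columns are linearly independent.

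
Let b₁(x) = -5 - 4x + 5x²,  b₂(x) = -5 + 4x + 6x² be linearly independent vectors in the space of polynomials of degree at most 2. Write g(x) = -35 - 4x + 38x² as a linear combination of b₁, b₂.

g = 4b₁ + 3b₂

Work in coordinates with respect to the standard basis {1, x, x²}.
Since b₁, b₂ are independent, the coefficients expressing g are uniquely determined by a linear system.
Back-substitution yields (a₁, a₂) = (4, 3).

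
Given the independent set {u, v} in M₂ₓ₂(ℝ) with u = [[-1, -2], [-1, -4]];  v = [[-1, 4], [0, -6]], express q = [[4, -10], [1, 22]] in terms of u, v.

q = -u - 3v

Work in coordinates with respect to the standard basis {E₁₁, E₁₂, E₂₁, E₂₂}.
Solve the system with u, v as columns and q as the right-hand side.
Row-reducing the augmented matrix gives the unique coefficients (α₁, α₂) = (-1, -3).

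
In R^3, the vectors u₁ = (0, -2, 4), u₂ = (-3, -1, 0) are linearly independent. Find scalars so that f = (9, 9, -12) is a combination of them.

f = -3u₁ - 3u₂

Solve the system with u₁, u₂ as columns and f as the right-hand side.
The system has the unique solution (α₁, α₂) = (-3, -3).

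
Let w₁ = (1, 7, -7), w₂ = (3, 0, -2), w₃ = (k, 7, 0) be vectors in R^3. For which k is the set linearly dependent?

k = -19/2

The vectors are dependent exactly when the determinant of the matrix with rows w₁, w₂, w₃ vanishes.
The determinant works out to -14*k - 133.
This vanishes exactly when k = -19/2.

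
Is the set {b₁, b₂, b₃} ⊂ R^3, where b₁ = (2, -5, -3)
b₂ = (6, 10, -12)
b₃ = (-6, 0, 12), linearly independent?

linearly independent

Row-reduce the matrix whose columns are b₁, b₂, b₃.
The reduction yields 3 nonzero rows, so the rank is 3.
Since rank = 3 (the number of vectors), the set is linearly independent.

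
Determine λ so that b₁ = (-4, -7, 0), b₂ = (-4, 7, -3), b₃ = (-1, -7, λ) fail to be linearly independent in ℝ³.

Dependence holds iff the 3×3 matrix [b₁ b₂ b₃] is singular.
The determinant works out to 63 - 56*λ.
Solving 63 - 56*λ = 0 yields λ = 9/8.

λ = 9/8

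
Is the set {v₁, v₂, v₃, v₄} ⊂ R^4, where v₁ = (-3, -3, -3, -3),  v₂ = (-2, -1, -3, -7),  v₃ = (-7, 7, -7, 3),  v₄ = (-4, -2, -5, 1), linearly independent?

The matrix [v₁|v₂|v₃|v₄] has determinant -390.
A nonzero determinant means the columns are linearly independent.

linearly independent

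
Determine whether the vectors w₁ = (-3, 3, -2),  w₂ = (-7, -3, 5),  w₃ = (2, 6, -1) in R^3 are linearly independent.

Place the vectors as rows of a 3×3 matrix and reduce to echelon form.
The reduction yields 3 nonzero rows, so the rank is 3.
Since rank = 3 (the number of vectors), the set is linearly independent.

linearly independent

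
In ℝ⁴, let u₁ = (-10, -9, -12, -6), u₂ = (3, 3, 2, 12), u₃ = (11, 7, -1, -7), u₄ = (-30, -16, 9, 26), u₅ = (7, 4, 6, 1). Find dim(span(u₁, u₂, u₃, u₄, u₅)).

dim = 4

Apply Gaussian elimination to the matrix whose rows are u₁, u₂, u₃, u₄, u₅.
There are 4 pivot columns, so rank = 4.
(With 5 elements in a 4-dimensional space the rank is at most 4.)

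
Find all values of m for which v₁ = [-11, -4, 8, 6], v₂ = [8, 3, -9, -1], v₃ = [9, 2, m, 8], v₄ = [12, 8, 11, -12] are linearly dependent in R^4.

m = -25

The vectors are dependent exactly when the determinant of the matrix with rows v₁, v₂, v₃, v₄ vanishes.
The determinant works out to 140*m + 3500.
Setting this to zero gives m = -25.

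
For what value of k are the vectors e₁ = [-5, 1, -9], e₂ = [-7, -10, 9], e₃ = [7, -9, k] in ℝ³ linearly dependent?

Place the vectors as rows of a 3×3 matrix; dependence ⇔ determinant zero.
Cofactor expansion gives det = 57*k - 1539.
Solving 57*k - 1539 = 0 yields k = 27.

k = 27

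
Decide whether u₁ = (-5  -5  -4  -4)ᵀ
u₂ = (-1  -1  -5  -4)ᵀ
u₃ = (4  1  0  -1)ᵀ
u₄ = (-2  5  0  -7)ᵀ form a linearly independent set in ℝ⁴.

Form the 4×4 matrix with these as columns; its determinant is -676.
A nonzero determinant means the columns are linearly independent.

linearly independent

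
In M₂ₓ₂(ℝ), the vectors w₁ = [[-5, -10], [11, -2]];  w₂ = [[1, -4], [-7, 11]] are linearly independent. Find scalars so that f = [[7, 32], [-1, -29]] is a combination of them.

Take coordinate vectors relative to {E₁₁, E₁₂, E₂₁, E₂₂}.
Set up the augmented matrix [w₁ | w₂ | f] and row-reduce.
Back-substitution yields (a₁, a₂) = (-2, -3).

f = -2w₁ - 3w₂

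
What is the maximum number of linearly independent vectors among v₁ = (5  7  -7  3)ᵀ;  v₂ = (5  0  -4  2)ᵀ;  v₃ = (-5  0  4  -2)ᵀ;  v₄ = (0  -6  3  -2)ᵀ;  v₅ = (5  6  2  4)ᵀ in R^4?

Row-reduce the 5×4 matrix with these as rows.
Reduction leaves 4 leading entries, giving rank 4.
(With 5 elements in a 4-dimensional space the rank is at most 4.)

4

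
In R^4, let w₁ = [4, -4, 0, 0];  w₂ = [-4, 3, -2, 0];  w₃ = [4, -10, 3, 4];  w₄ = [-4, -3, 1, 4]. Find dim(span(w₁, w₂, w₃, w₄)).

3

Form the matrix with w₁, w₂, w₃, w₄ as columns and reduce.
There are 3 pivot columns, so rank = 3.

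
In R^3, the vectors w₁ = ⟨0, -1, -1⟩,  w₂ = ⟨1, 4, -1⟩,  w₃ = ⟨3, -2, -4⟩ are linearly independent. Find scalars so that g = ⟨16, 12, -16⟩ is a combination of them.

Write g = a₁w₁ + … + a₃w₃ and equate components.
Row-reducing the augmented matrix gives the unique coefficients (a₁, a₂, a₃) = (-4, 4, 4).

g = -4w₁ + 4w₂ + 4w₃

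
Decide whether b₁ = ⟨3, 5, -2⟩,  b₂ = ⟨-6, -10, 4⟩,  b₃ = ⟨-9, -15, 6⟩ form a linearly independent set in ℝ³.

Place the vectors as rows of a 3×3 matrix and reduce to echelon form.
The reduction yields 1 nonzero row, so the rank is 1.
Since rank 1 < 3, the set is linearly dependent.

linearly dependent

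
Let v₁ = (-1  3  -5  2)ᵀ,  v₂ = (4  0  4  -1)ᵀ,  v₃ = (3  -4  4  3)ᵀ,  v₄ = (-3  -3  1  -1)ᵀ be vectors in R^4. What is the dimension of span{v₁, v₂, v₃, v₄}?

dim = 3

Put the 4×4 matrix [v₁|v₂|v₃|v₄] into echelon form.
The echelon form has 3 nonzero rows, so the rank is 3.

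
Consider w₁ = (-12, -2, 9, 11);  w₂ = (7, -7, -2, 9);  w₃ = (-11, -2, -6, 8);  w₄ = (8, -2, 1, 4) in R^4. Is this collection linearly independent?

linearly independent

Form the 4×4 matrix with these as columns; its determinant is -5739.
A nonzero determinant means the columns are linearly independent.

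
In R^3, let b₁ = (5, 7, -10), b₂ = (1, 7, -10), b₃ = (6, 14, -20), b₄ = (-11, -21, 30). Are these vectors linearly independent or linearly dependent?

linearly dependent

There are 4 vectors in a 3-dimensional space, so they cannot be linearly independent.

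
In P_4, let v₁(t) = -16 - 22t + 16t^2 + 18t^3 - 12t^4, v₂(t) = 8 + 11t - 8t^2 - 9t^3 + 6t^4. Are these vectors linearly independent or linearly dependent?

linearly dependent

Write each element as a coordinate vector in ℝ⁵ using {1, t, …, t^4}.
Place the vectors as rows of a 2×5 matrix and reduce to echelon form.
The reduction yields 1 nonzero row, so the rank is 1.
Since rank 1 < 2, the set is linearly dependent.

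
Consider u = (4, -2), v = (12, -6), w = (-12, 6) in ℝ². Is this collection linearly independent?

linearly dependent

There are 3 vectors in a 2-dimensional space, so they cannot be linearly independent.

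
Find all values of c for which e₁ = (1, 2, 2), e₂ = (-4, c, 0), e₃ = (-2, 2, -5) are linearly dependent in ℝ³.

c = -56

The set is linearly dependent precisely when det[e₁; e₂; e₃] = 0.
The determinant works out to -c - 56.
Solving -c - 56 = 0 yields c = -56.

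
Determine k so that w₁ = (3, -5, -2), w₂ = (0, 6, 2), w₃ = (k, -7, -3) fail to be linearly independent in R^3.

The vectors are dependent exactly when the determinant of the matrix with rows w₁, w₂, w₃ vanishes.
Expanding, det = 2*k - 12.
Solving 2*k - 12 = 0 yields k = 6.

k = 6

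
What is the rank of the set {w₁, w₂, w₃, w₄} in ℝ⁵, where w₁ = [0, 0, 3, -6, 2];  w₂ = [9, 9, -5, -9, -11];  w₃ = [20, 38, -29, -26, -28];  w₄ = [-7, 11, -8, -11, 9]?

Apply Gaussian elimination to the matrix whose rows are w₁, w₂, w₃, w₄.
Exactly 3 pivots survive; hence the rank is 3.

rank 3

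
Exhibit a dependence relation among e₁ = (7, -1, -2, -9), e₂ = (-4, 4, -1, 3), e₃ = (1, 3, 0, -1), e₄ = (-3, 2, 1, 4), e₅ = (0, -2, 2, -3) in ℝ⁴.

e₁ - e₃ + 2e₄ = 0

Row-reduce the matrix with e₁, e₂, e₃, e₄, e₅ as columns; the null space gives the coefficients.
The free variable yields coefficients (1, 0, -1, 2, 0) (any nonzero multiple also works).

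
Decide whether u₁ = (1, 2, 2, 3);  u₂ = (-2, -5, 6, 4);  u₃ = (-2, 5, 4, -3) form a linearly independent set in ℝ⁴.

Row-reduce the matrix whose columns are u₁, u₂, u₃.
The reduction yields 3 nonzero rows, so the rank is 3.
Since rank = 3 (the number of vectors), the set is linearly independent.

linearly independent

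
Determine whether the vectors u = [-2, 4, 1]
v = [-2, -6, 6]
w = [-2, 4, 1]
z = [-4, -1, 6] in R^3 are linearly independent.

There are 4 vectors in a 3-dimensional space, so they cannot be linearly independent.

linearly dependent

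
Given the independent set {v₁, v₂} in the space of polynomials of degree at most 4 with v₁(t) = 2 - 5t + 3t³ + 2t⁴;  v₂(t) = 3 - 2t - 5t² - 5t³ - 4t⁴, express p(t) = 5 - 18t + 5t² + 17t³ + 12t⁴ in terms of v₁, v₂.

p = 4v₁ - v₂

Identify each element with its coordinate vector in ℝ⁵ via {1, t, …, t⁴}.
Solve the system with v₁, v₂ as columns and p as the right-hand side.
Back-substitution yields (α₁, α₂) = (4, -1).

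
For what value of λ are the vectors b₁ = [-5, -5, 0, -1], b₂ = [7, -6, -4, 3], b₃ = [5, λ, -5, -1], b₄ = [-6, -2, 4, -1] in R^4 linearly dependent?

The set is linearly dependent precisely when det[b₁; b₂; b₃; b₄] = 0.
Cofactor expansion gives det = 315 - 36*λ.
This vanishes exactly when λ = 35/4.

λ = 35/4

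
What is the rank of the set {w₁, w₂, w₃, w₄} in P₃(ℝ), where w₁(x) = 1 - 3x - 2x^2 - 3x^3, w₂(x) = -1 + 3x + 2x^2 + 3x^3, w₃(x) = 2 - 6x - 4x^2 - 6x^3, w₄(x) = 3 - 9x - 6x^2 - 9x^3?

rank 1

Pass to coordinate vectors with respect to the basis {1, x, …, x^3}.
Apply Gaussian elimination to the matrix whose rows are w₁, w₂, w₃, w₄.
Reduction leaves 1 leading entry, giving rank 1.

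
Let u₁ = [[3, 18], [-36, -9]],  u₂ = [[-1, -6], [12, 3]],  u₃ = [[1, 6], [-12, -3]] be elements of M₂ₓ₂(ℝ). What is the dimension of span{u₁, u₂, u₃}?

1

Use coordinates relative to {E₁₁, E₁₂, E₂₁, E₂₂}.
Form the matrix with u₁, u₂, u₃ as columns and reduce.
Exactly 1 pivot survives; hence the rank is 1.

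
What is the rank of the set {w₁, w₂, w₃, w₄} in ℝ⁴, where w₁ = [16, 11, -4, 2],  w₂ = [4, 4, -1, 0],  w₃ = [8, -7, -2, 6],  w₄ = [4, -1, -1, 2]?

2

Form the matrix with w₁, w₂, w₃, w₄ as columns and reduce.
There are 2 pivot columns, so rank = 2.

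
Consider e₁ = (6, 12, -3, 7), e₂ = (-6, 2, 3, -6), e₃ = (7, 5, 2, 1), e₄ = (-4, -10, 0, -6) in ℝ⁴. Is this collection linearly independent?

linearly independent

The matrix [e₁|e₂|e₃|e₄] has determinant -1646.
A nonzero determinant means the columns are linearly independent.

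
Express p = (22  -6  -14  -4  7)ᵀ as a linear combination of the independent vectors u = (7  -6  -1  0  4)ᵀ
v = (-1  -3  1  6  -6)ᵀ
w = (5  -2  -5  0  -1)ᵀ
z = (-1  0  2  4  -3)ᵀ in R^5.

p = u - 2v + 3w + 2z

Solve the system with u, v, w, z as columns and p as the right-hand side.
Back-substitution yields (c₁, …, c₄) = (1, -2, 3, 2).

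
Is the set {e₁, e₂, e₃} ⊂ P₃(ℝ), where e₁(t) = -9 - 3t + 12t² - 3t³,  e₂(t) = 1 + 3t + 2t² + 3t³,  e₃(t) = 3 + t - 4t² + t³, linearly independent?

Take coordinates with respect to the standard basis {1, t, …, t³}.
Place the vectors as rows of a 3×4 matrix and reduce to echelon form.
The reduction yields 2 nonzero rows, so the rank is 2.
Since rank 2 < 3, the set is linearly dependent.
Indeed e₁ + 3e₃ = 0.

linearly dependent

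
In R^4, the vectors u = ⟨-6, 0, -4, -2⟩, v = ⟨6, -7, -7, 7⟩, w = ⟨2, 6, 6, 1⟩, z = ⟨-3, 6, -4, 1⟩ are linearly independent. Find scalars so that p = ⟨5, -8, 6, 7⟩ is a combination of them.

p = 4u + 2v + 4w - 3z

Solve the system with u, v, w, z as columns and p as the right-hand side.
Row-reducing the augmented matrix gives the unique coefficients (α₁, …, α₄) = (4, 2, 4, -3).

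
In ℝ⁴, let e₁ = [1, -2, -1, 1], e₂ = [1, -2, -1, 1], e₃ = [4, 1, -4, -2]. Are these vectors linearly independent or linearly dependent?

Two of the vectors are equal, giving an immediate dependence.

linearly dependent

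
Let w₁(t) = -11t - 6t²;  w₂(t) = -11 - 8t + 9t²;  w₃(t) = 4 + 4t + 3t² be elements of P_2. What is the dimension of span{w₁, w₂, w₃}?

Pass to coordinate vectors with respect to the basis {1, t, t²}.
Put the 3×3 matrix [w₁|w₂|w₃] into echelon form.
There are 3 pivot columns, so rank = 3.

dim = 3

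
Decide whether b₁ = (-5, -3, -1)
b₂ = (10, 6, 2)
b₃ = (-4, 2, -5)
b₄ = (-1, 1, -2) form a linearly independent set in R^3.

linearly dependent

There are 4 vectors in a 3-dimensional space, so they cannot be linearly independent.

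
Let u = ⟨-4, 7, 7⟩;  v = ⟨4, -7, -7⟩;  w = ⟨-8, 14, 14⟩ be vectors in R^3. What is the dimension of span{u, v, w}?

1

Apply Gaussian elimination to the matrix whose rows are u, v, w.
There is 1 pivot column, so rank = 1.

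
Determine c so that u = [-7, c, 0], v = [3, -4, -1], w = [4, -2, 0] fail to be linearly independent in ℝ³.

The set is linearly dependent precisely when det[u; v; w] = 0.
Expanding, det = 14 - 4*c.
This vanishes exactly when c = 7/2.

c = 7/2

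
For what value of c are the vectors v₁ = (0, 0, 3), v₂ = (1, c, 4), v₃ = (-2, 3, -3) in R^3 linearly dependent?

c = -3/2

The set is linearly dependent precisely when det[v₁; v₂; v₃] = 0.
Expanding, det = 6*c + 9.
This vanishes exactly when c = -3/2.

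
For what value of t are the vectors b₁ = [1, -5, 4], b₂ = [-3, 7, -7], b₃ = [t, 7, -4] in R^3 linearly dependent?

t = 3/7

Place the vectors as rows of a 3×3 matrix; dependence ⇔ determinant zero.
The determinant works out to 7*t - 3.
Solving 7*t - 3 = 0 yields t = 3/7.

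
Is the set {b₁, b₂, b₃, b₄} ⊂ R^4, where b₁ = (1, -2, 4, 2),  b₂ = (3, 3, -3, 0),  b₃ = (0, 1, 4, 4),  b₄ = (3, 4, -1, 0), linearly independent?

linearly independent

Place the vectors as rows of a 4×4 matrix and reduce to echelon form.
The reduction yields 4 nonzero rows, so the rank is 4.
Since rank = 4 (the number of vectors), the set is linearly independent.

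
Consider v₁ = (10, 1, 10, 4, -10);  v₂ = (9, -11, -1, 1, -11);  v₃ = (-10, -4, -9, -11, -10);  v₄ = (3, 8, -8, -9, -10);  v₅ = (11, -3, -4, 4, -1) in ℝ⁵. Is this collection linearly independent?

linearly independent

Row-reduce the matrix whose columns are v₁, v₂, v₃, v₄, v₅.
The reduction yields 5 nonzero rows, so the rank is 5.
Since rank = 5 (the number of vectors), the set is linearly independent.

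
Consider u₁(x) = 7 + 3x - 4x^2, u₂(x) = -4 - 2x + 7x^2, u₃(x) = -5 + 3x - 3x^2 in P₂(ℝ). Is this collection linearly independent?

Write each element as a coordinate vector in ℝ³ using {1, x, x^2}.
Form the 3×3 matrix with these as columns; its determinant is -158.
A nonzero determinant means the columns are linearly independent.

linearly independent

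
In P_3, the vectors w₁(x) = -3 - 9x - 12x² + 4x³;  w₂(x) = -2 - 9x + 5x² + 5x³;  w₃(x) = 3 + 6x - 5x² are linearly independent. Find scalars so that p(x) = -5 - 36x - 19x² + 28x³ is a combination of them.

Take coordinate vectors relative to {1, x, …, x³}.
Write p = c₁w₁ + … + c₃w₃ and equate components.
Row-reducing the augmented matrix gives the unique coefficients (c₁, c₂, c₃) = (2, 4, 3).

p = 2w₁ + 4w₂ + 3w₃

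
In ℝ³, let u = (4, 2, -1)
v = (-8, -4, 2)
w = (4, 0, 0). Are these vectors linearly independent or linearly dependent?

linearly dependent

One vector is a scalar multiple of another, so the set is dependent.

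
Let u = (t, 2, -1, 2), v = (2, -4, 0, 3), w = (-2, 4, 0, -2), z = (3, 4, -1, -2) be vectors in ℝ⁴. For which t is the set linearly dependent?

t = 4

The vectors are dependent exactly when the determinant of the matrix with rows u, v, w, z vanishes.
Cofactor expansion gives det = 16 - 4*t.
Setting this to zero gives t = 4.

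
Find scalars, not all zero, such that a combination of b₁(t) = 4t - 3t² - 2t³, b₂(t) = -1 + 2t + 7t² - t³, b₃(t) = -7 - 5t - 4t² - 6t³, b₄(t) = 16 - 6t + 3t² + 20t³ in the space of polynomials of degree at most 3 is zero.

Pass to coordinate vectors relative to the basis {1, t, …, t³}.
Solve the homogeneous system with b₁, b₂, b₃, b₄ as columns by row-reducing the coefficient matrix.
One solution (up to scaling) is (3, 2, 2, 1).

3b₁ + 2b₂ + 2b₃ + b₄ = 0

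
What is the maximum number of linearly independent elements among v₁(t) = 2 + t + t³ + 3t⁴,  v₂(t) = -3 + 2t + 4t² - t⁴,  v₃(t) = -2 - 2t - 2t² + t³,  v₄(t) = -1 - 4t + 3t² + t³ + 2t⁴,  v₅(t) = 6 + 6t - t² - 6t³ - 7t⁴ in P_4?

4

Represent each element by its coordinate vector in ℝ⁵.
Row-reduce the 5×5 matrix with these as rows.
There are 4 pivot columns, so rank = 4.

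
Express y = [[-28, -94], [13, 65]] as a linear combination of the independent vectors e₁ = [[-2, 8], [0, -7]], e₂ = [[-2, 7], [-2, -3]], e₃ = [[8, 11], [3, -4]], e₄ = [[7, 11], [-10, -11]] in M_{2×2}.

Identify each element with its coordinate vector in ℝ⁴ via {E₁₁, E₁₂, E₂₁, E₂₂}.
Write y = a₁e₁ + … + a₄e₄ and equate components.
Back-substitution yields (a₁, …, a₄) = (-4, -1, -3, -2).

y = -4e₁ - e₂ - 3e₃ - 2e₄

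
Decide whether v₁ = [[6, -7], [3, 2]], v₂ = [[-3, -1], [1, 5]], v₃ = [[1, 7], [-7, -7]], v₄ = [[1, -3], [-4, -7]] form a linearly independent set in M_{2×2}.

Write each element as a coordinate vector in ℝ⁴ using {E₁₁, E₁₂, E₂₁, E₂₂}.
The matrix [v₁|v₂|v₃|v₄] has determinant -1312.
A nonzero determinant means the columns are linearly independent.

linearly independent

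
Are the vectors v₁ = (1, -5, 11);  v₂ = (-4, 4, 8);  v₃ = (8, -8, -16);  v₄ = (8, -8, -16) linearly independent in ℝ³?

linearly dependent

There are 4 vectors in a 3-dimensional space, so they cannot be linearly independent.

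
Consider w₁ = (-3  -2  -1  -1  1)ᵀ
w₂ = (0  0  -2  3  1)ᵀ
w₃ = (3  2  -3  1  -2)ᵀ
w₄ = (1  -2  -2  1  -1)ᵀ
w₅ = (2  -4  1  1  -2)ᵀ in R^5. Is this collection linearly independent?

Place the vectors as rows of a 5×5 matrix and reduce to echelon form.
The reduction yields 5 nonzero rows, so the rank is 5.
Since rank = 5 (the number of vectors), the set is linearly independent.

linearly independent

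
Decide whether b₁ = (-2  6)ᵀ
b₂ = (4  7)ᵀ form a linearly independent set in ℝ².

Place the vectors as rows of a 2×2 matrix and reduce to echelon form.
The reduction yields 2 nonzero rows, so the rank is 2.
Since rank = 2 (the number of vectors), the set is linearly independent.

linearly independent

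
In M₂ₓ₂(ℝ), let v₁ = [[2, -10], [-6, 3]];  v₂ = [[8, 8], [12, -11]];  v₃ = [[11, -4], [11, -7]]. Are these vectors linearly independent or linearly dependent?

linearly independent

Take coordinates with respect to the standard basis {E₁₁, E₁₂, E₂₁, E₂₂}.
Place the vectors as rows of a 3×4 matrix and reduce to echelon form.
The reduction yields 3 nonzero rows, so the rank is 3.
Since rank = 3 (the number of vectors), the set is linearly independent.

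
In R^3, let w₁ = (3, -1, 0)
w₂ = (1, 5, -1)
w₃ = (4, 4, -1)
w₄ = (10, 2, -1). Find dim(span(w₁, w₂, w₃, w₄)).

dim = 2

Row-reduce the 4×3 matrix with these as rows.
The echelon form has 2 nonzero rows, so the rank is 2.
(With 4 elements in a 3-dimensional space the rank is at most 3.)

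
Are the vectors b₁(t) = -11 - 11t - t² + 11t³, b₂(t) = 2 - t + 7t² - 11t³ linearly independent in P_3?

linearly independent

Write each element as a coordinate vector in ℝ⁴ using {1, t, …, t³}.
Place the vectors as rows of a 2×4 matrix and reduce to echelon form.
The reduction yields 2 nonzero rows, so the rank is 2.
Since rank = 2 (the number of vectors), the set is linearly independent.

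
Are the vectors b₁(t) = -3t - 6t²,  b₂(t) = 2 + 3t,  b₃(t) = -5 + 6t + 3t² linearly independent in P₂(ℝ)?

linearly independent

Take coordinates with respect to the standard basis {1, t, t²}.
Row-reduce the matrix whose columns are b₁, b₂, b₃.
The reduction yields 3 nonzero rows, so the rank is 3.
Since rank = 3 (the number of vectors), the set is linearly independent.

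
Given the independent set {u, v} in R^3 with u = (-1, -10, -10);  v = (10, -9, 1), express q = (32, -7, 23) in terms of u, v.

Since u, v are independent, the coefficients expressing q are uniquely determined by a linear system.
The system has the unique solution (α₁, α₂) = (-2, 3).

q = -2u + 3v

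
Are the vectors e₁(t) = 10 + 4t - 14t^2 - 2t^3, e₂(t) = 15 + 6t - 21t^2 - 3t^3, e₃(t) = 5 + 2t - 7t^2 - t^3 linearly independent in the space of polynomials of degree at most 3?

linearly dependent

Take coordinates with respect to the standard basis {1, t, …, t^3}.
One vector is a scalar multiple of another, so the set is dependent.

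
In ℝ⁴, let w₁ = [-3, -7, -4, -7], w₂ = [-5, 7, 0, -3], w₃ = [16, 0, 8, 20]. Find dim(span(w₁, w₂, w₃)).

dim = 2

Form the matrix with w₁, w₂, w₃ as columns and reduce.
There are 2 pivot columns, so rank = 2.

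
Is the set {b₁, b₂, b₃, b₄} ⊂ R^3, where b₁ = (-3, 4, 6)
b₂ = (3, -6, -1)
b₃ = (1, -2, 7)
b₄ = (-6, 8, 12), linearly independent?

linearly dependent

There are 4 vectors in a 3-dimensional space, so they cannot be linearly independent.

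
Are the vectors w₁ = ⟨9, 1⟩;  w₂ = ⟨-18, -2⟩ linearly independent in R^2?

linearly dependent

Row-reduce the matrix whose columns are w₁, w₂.
The reduction yields 1 nonzero row, so the rank is 1.
Since rank 1 < 2, the set is linearly dependent.
Indeed 2w₁ + w₂ = 0.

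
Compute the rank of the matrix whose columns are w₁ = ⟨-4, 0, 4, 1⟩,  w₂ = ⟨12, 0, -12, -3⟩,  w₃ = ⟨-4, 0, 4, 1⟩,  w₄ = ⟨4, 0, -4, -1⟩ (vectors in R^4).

1

Apply Gaussian elimination to the matrix whose rows are w₁, w₂, w₃, w₄.
Reduction leaves 1 leading entry, giving rank 1.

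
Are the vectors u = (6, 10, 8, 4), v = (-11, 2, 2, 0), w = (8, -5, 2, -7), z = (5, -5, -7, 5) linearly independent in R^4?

linearly independent

Place the vectors as rows of a 4×4 matrix and reduce to echelon form.
The reduction yields 4 nonzero rows, so the rank is 4.
Since rank = 4 (the number of vectors), the set is linearly independent.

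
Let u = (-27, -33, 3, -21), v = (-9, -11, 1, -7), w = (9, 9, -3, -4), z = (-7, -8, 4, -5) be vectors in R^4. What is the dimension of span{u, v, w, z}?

Row-reduce the 4×4 matrix with these as rows.
Reduction leaves 3 leading entries, giving rank 3.

3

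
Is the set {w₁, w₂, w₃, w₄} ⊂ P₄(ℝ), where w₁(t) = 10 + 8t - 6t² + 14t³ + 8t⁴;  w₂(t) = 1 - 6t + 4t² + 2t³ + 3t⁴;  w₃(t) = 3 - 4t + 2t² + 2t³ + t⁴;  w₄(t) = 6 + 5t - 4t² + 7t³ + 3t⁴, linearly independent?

Take coordinates with respect to the standard basis {1, t, …, t⁴}.
Row-reduce the matrix whose columns are w₁, w₂, w₃, w₄.
The reduction yields 3 nonzero rows, so the rank is 3.
Since rank 3 < 4, the set is linearly dependent.

linearly dependent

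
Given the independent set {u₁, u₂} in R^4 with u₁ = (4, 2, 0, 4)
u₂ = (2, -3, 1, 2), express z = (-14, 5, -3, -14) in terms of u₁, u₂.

z = -2u₁ - 3u₂

Set up the augmented matrix [u₁ | u₂ | z] and row-reduce.
Back-substitution yields (α₁, α₂) = (-2, -3).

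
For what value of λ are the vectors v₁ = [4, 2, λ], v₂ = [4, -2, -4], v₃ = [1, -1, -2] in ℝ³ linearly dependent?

The vectors are dependent exactly when the determinant of the matrix with rows v₁, v₂, v₃ vanishes.
The determinant works out to 8 - 2*λ.
This vanishes exactly when λ = 4.

λ = 4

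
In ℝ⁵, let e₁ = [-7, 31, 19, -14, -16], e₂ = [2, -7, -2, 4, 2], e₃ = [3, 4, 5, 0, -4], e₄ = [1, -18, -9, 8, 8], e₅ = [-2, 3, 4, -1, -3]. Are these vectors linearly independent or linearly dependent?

linearly dependent

Form the 5×5 matrix with these as columns; its determinant is 0.
A zero determinant means the columns are linearly dependent.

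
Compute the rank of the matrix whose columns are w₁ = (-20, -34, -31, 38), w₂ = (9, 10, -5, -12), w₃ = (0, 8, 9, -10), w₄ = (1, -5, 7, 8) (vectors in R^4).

Put the 4×4 matrix [w₁|w₂|w₃|w₄] into echelon form.
Exactly 3 pivots survive; hence the rank is 3.

rank 3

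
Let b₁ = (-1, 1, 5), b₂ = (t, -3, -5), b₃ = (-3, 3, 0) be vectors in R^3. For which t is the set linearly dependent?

The set is linearly dependent precisely when det[b₁; b₂; b₃] = 0.
Cofactor expansion gives det = 15*t - 45.
This vanishes exactly when t = 3.

t = 3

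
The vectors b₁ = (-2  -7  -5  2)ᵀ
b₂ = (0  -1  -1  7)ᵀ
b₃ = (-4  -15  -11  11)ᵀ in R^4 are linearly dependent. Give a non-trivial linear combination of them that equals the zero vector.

2b₁ + b₂ - b₃ = 0

Set up α₁b₁ + … + α₃b₃ = 0 and solve the homogeneous system.
A generator of the null space is (2, 1, -1).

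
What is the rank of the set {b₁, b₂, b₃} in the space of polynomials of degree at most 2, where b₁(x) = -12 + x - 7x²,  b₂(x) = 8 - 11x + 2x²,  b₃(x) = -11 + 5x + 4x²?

rank 3

Use coordinates relative to {1, x, x²}.
Apply Gaussian elimination to the matrix whose rows are b₁, b₂, b₃.
There are 3 pivot columns, so rank = 3.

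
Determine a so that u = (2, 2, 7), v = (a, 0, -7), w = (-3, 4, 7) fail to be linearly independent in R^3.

a = -7

Dependence holds iff the 3×3 matrix [u v w] is singular.
Cofactor expansion gives det = 14*a + 98.
Setting this to zero gives a = -7.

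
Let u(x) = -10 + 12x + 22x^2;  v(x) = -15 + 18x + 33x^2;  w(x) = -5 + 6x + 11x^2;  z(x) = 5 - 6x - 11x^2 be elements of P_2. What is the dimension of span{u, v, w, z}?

1

Use coordinates relative to {1, x, x^2}.
Apply Gaussian elimination to the matrix whose rows are u, v, w, z.
Reduction leaves 1 leading entry, giving rank 1.
(With 4 elements in a 3-dimensional space the rank is at most 3.)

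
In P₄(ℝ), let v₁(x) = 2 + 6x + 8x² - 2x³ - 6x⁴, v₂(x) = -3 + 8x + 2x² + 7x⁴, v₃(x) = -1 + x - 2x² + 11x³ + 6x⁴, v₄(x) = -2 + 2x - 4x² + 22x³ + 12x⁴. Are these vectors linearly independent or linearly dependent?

linearly dependent

Write each element as a coordinate vector in ℝ⁵ using {1, x, …, x⁴}.
One vector is a scalar multiple of another, so the set is dependent.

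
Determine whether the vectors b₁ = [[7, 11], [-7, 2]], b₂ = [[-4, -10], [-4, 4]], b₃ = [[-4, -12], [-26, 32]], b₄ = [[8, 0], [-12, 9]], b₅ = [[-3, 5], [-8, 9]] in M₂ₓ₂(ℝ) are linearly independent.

linearly dependent

Write each element as a coordinate vector in ℝ⁴ using {E₁₁, E₁₂, E₂₁, E₂₂}.
There are 5 vectors in a 4-dimensional space, so they cannot be linearly independent.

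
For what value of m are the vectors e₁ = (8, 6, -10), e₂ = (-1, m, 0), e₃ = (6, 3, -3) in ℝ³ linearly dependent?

The vectors are dependent exactly when the determinant of the matrix with rows e₁, e₂, e₃ vanishes.
The determinant works out to 36*m + 12.
This vanishes exactly when m = -1/3.

m = -1/3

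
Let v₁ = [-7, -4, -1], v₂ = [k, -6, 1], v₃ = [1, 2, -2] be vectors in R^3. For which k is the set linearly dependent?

The set is linearly dependent precisely when det[v₁; v₂; v₃] = 0.
The determinant works out to -10*k - 80.
Solving -10*k - 80 = 0 yields k = -8.

k = -8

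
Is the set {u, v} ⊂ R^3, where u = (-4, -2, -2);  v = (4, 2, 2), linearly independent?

linearly dependent

Place the vectors as rows of a 2×3 matrix and reduce to echelon form.
The reduction yields 1 nonzero row, so the rank is 1.
Since rank 1 < 2, the set is linearly dependent.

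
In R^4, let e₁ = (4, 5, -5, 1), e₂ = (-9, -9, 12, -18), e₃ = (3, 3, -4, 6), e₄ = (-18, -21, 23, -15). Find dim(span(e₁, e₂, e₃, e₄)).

2

Form the matrix with e₁, e₂, e₃, e₄ as columns and reduce.
The echelon form has 2 nonzero rows, so the rank is 2.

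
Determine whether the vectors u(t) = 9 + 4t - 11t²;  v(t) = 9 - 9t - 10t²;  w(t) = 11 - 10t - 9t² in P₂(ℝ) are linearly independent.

Take coordinates with respect to the standard basis {1, t, t²}.
Form the 3×3 matrix with these as columns; its determinant is -386.
A nonzero determinant means the columns are linearly independent.

linearly independent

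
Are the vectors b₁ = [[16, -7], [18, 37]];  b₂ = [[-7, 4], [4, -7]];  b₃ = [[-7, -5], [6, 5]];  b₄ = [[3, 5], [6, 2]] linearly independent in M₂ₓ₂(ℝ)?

linearly dependent

Write each element as a coordinate vector in ℝ⁴ using {E₁₁, E₁₂, E₂₁, E₂₂}.
Place the vectors as rows of a 4×4 matrix and reduce to echelon form.
The reduction yields 3 nonzero rows, so the rank is 3.
Since rank 3 < 4, the set is linearly dependent.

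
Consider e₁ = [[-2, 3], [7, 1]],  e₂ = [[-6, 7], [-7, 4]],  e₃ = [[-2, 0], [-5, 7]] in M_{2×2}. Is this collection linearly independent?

linearly independent

Write each element as a coordinate vector in ℝ⁴ using {E₁₁, E₁₂, E₂₁, E₂₂}.
Place the vectors as rows of a 3×4 matrix and reduce to echelon form.
The reduction yields 3 nonzero rows, so the rank is 3.
Since rank = 3 (the number of vectors), the set is linearly independent.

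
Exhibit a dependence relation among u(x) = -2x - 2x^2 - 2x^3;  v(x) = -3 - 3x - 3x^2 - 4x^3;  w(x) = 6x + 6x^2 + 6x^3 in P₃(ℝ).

3u + w = 0

Write each element as a vector in ℝ⁴ using {1, x, …, x^3}.
Solve the homogeneous system with u, v, w as columns by row-reducing the coefficient matrix.
The free variable yields coefficients (3, 0, 1) (any nonzero multiple also works).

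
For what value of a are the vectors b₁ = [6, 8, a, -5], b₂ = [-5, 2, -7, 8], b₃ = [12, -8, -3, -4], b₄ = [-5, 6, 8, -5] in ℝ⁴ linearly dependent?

Dependence holds iff the 4×4 matrix [b₁ b₂ b₃ b₄] is singular.
Expanding, det = 96*a + 1440.
This vanishes exactly when a = -15.

a = -15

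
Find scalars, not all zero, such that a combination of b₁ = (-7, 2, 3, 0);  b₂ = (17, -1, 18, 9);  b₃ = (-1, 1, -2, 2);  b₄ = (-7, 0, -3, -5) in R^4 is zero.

Set up α₁b₁ + … + α₄b₄ = 0 and solve the homogeneous system.
One solution (up to scaling) is (1, -1, -3, -3).

b₁ - b₂ - 3b₃ - 3b₄ = 0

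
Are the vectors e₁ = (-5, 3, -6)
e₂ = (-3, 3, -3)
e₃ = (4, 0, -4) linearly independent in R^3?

linearly independent

Row-reduce the matrix whose columns are e₁, e₂, e₃.
The reduction yields 3 nonzero rows, so the rank is 3.
Since rank = 3 (the number of vectors), the set is linearly independent.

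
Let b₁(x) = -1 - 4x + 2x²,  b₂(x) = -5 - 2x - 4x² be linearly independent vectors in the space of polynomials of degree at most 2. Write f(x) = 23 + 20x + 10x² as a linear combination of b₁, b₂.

Take coordinate vectors relative to {1, x, x²}.
Since b₁, b₂ are independent, the coefficients expressing f are uniquely determined by a linear system.
Row-reducing the augmented matrix gives the unique coefficients (α₁, α₂) = (-3, -4).

f = -3b₁ - 4b₂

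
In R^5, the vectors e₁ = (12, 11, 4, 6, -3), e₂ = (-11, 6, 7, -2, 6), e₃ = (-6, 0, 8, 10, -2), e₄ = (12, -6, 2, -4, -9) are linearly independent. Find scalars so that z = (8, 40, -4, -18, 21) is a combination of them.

z = 2e₁ + 2e₂ - 3e₃ - e₄

Write z = α₁e₁ + … + α₄e₄ and equate components.
The system has the unique solution (α₁, …, α₄) = (2, 2, -3, -1).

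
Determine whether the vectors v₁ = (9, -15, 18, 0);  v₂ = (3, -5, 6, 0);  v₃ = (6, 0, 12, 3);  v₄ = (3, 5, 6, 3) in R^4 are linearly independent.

Row-reduce the matrix whose columns are v₁, v₂, v₃, v₄.
The reduction yields 2 nonzero rows, so the rank is 2.
Since rank 2 < 4, the set is linearly dependent.
Indeed v₁ - 3v₂ = 0.

linearly dependent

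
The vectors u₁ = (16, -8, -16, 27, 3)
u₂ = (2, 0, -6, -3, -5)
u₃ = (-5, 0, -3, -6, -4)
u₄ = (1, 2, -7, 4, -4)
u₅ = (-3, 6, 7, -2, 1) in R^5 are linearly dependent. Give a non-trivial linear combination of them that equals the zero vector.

u₁ + u₂ + 2u₃ - 2u₄ + 2u₅ = 0

Row-reduce the matrix with u₁, u₂, u₃, u₄, u₅ as columns; the null space gives the coefficients.
One solution (up to scaling) is (1, 1, 2, -2, 2).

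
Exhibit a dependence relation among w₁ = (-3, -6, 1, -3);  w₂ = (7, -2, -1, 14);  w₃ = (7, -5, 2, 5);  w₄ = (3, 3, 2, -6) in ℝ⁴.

Set up α₁w₁ + … + α₄w₄ = 0 and solve the homogeneous system.
A generator of the null space is (1, 1, -1, 1).

w₁ + w₂ - w₃ + w₄ = 0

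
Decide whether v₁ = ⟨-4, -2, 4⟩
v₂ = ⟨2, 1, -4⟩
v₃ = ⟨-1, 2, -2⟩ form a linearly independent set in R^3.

Place the vectors as rows of a 3×3 matrix and reduce to echelon form.
The reduction yields 3 nonzero rows, so the rank is 3.
Since rank = 3 (the number of vectors), the set is linearly independent.

linearly independent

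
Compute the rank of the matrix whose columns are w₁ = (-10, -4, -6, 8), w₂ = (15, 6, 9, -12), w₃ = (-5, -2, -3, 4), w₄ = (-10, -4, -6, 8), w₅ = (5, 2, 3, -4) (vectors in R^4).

rank 1

Row-reduce the 5×4 matrix with these as rows.
Exactly 1 pivot survives; hence the rank is 1.
(With 5 elements in a 4-dimensional space the rank is at most 4.)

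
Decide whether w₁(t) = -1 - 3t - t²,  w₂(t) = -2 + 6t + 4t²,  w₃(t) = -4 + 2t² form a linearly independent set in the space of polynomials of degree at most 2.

Write each element as a coordinate vector in ℝ³ using {1, t, t²}.
Form the 3×3 matrix with these as columns; its determinant is 0.
A zero determinant means the columns are linearly dependent.
Indeed 2w₁ + w₂ - w₃ = 0.

linearly dependent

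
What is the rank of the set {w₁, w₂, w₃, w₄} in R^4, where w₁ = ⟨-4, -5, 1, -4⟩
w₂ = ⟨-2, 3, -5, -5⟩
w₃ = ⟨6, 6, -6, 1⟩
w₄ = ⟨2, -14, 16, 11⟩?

3

Apply Gaussian elimination to the matrix whose rows are w₁, w₂, w₃, w₄.
Exactly 3 pivots survive; hence the rank is 3.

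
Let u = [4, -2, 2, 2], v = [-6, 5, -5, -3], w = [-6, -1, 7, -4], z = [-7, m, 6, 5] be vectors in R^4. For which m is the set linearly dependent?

Dependence holds iff the 4×4 matrix [u v w z] is singular.
Expanding, det = 8*m + 456.
This vanishes exactly when m = -57.

m = -57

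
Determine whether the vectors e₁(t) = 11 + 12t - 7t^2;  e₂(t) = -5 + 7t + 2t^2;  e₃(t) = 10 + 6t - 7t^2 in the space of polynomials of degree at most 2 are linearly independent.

linearly independent

Take coordinates with respect to the standard basis {1, t, t^2}.
Row-reduce the matrix whose columns are e₁, e₂, e₃.
The reduction yields 3 nonzero rows, so the rank is 3.
Since rank = 3 (the number of vectors), the set is linearly independent.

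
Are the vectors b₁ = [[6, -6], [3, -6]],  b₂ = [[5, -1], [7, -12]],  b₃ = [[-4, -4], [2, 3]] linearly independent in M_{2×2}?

linearly independent

Write each element as a coordinate vector in ℝ⁴ using {E₁₁, E₁₂, E₂₁, E₂₂}.
Place the vectors as rows of a 3×4 matrix and reduce to echelon form.
The reduction yields 3 nonzero rows, so the rank is 3.
Since rank = 3 (the number of vectors), the set is linearly independent.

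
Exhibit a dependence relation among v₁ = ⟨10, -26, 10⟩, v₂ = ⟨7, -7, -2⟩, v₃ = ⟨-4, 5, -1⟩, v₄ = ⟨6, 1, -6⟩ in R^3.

v₁ - 2v₂ + 2v₃ + 2v₄ = 0

Solve the homogeneous system with v₁, v₂, v₃, v₄ as columns by row-reducing the coefficient matrix.
One solution (up to scaling) is (1, -2, 2, 2).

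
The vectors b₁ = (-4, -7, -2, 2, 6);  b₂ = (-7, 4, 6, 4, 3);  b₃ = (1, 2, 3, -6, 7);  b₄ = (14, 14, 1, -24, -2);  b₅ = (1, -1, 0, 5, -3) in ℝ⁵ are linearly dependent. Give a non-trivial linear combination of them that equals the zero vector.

2b₁ + b₂ - b₃ + b₄ + 2b₅ = 0

Set up α₁b₁ + … + α₅b₅ = 0 and solve the homogeneous system.
The free variable yields coefficients (2, 1, -1, 1, 2) (any nonzero multiple also works).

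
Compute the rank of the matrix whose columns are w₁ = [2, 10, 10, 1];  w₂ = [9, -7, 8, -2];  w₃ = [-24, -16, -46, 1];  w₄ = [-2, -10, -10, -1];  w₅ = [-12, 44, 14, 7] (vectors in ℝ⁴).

2

Apply Gaussian elimination to the matrix whose rows are w₁, w₂, w₃, w₄, w₅.
There are 2 pivot columns, so rank = 2.
(With 5 elements in a 4-dimensional space the rank is at most 4.)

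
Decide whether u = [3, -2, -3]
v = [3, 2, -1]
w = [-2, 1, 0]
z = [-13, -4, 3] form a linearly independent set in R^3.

There are 4 vectors in a 3-dimensional space, so they cannot be linearly independent.

linearly dependent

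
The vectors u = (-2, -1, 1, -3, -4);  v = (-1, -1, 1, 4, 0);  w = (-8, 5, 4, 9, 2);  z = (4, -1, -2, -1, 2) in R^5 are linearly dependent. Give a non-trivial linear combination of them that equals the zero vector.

Write the vectors as columns of a matrix and find a nonzero vector in its null space.
The free variable yields coefficients (2, 0, 1, 3) (any nonzero multiple also works).

2u + w + 3z = 0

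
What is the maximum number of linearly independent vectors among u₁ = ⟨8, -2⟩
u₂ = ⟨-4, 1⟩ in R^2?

Row-reduce the 2×2 matrix with these as rows.
The echelon form has 1 nonzero row, so the rank is 1.

1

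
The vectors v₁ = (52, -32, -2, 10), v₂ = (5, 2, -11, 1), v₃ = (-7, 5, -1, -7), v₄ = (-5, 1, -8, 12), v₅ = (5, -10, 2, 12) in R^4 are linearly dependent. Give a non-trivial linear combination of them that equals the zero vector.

Set up α₁v₁ + … + α₅v₅ = 0 and solve the homogeneous system.
A generator of the null space is (1, -3, 1, 3, -3).

v₁ - 3v₂ + v₃ + 3v₄ - 3v₅ = 0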